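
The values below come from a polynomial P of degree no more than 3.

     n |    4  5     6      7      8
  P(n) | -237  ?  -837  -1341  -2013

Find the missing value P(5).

The 4 known points determine the degree-3 polynomial uniquely.
Write P(n) = an^3 + bn^2 + cn + d. Substituting each data point gives a linear system:
  64a + 16b + 4c + d = -237
  216a + 36b + 6c + d = -837
  343a + 49b + 7c + d = -1341
  512a + 64b + 8c + d = -2013
Solving the system yields a = -4, b = 0, c = 4, d = 3.
So P(n) = -4n^3 + 4n + 3.
Then P(5) = -477.

-477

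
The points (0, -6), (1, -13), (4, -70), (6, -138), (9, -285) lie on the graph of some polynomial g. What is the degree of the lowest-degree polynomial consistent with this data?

2

Divided differences on the nodes 0, 1, 4, 6, 9:
  order 0: -6  -13  -70  -138  -285
  order 1: -7  -19  -34  -49
  order 2: -3  -3  -3
  order 3: 0  0
  order 4: 0
The order-2 divided differences are all -3 (nonzero) and every higher order vanishes, so the data lies on a polynomial of degree exactly 2.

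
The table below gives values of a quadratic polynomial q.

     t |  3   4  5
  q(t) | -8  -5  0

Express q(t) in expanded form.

Using the Lagrange interpolation formula with nodes 3, 4, 5:
  L_0(t) = (t - 4)(t - 5) / 2
  L_1(t) = (t - 3)(t - 5) / -1
  L_2(t) = (t - 3)(t - 4) / 2
Then q(t) = -8·L_0(t) - 5·L_1(t) + 0·L_2(t).
Expanding and collecting terms gives q(t) = t² - 4t - 5.
Check: q(4) = -5. ✓

q(t) = t^2 - 4t - 5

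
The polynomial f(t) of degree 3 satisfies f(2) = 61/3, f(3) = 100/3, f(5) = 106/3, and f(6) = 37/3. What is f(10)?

Using the Lagrange interpolation formula with nodes 2, 3, 5, 6:
  L_0(t) = (t - 3)(t - 5)(t - 6) / -12
  L_1(t) = (t - 2)(t - 5)(t - 6) / 6
  L_2(t) = (t - 2)(t - 3)(t - 6) / -6
  L_3(t) = (t - 2)(t - 3)(t - 5) / 12
Then f(t) = 61/3·L_0(t) + 100/3·L_1(t) + 106/3·L_2(t) + 37/3·L_3(t).
Expanding and collecting terms gives f(t) = -t^3 + 6t^2 + 2t + 1/3.
Evaluating at t = 10: f(10) = -1139/3.

-1139/3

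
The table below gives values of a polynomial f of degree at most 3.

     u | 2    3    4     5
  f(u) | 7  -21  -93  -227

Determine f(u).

f(u) = -3u^3 + 5u^2 + 4u + 3

Using the Lagrange interpolation formula with nodes 2, 3, 4, 5:
  L_0(u) = (u - 3)(u - 4)(u - 5) / -6
  L_1(u) = (u - 2)(u - 4)(u - 5) / 2
  L_2(u) = (u - 2)(u - 3)(u - 5) / -2
  L_3(u) = (u - 2)(u - 3)(u - 4) / 6
Then f(u) = 7·L_0(u) - 21·L_1(u) - 93·L_2(u) - 227·L_3(u).
Expanding and collecting terms gives f(u) = -3u^3 + 5u^2 + 4u + 3.
Check: f(3) = -21. ✓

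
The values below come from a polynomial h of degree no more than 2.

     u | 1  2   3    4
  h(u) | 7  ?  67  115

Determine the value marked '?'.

The 3 known points determine the degree-2 polynomial uniquely.
Write h(u) = au^2 + bu + c. Substituting each data point gives a linear system:
  a + b + c = 7
  9a + 3b + c = 67
  16a + 4b + c = 115
Solving the system yields a = 6, b = 6, c = -5.
So h(u) = 6u^2 + 6u - 5.
Then h(2) = 31.

31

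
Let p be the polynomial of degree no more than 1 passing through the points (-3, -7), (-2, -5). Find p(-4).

-9

Write p(u) = au + b. Substituting each data point gives a linear system:
  -3a + b = -7
  -2a + b = -5
Solving the system yields a = 2, b = -1.
So p(u) = 2u - 1.
Then p(-4) = -9.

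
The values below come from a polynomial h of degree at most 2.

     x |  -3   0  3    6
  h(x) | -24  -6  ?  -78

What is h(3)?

-24

On equispaced nodes a degree-2 polynomial has vanishing third forward difference, so
  - h(-3) + 3·h(0) - 3·h(3) + h(6) = 0.
Substituting the known values and solving for h(3):
  -3·h(3) = 72
  h(3) = -24.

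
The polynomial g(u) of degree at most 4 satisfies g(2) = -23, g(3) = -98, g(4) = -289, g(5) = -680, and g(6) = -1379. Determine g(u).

Write g(u) = au^4 + bu^3 + cu^2 + du + e. Substituting each data point gives a linear system:
  16a + 8b + 4c + 2d + e = -23
  81a + 27b + 9c + 3d + e = -98
  256a + 64b + 16c + 4d + e = -289
  625a + 125b + 25c + 5d + e = -680
  1296a + 216b + 36c + 6d + e = -1379
Solving the system yields a = -1, b = 0, c = -3, d = 5, e = -5.
So g(u) = -u^4 - 3u^2 + 5u - 5.
Check: g(4) = -289. ✓

g(u) = -u^4 - 3u^2 + 5u - 5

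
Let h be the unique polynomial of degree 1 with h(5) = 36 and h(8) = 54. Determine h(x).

Using the Lagrange interpolation formula with nodes 5, 8:
  L_0(x) = (x - 8) / -3
  L_1(x) = (x - 5) / 3
Then h(x) = 36·L_0(x) + 54·L_1(x).
Expanding and collecting terms gives h(x) = 6x + 6.
Check: h(5) = 36. ✓

h(x) = 6x + 6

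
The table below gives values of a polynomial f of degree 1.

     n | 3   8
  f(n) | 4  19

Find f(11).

Using the Lagrange interpolation formula with nodes 3, 8:
  L_0(n) = (n - 8) / -5
  L_1(n) = (n - 3) / 5
Then f(n) = 4·L_0(n) + 19·L_1(n).
Expanding and collecting terms gives f(n) = 3n - 5.
Evaluating at n = 11: f(11) = 28.

28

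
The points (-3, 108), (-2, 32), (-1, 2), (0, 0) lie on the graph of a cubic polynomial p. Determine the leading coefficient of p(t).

-3

Write p(t) = at^3 + bt^2 + ct + d. Substituting each data point gives a linear system:
  -27a + 9b - 3c + d = 108
  -8a + 4b - 2c + d = 32
  -a + b - c + d = 2
  d = 0
Solving the system yields a = -3, b = 5, c = 6, d = 0.
So p(t) = -3t³ + 5t² + 6t.
The leading coefficient is -3.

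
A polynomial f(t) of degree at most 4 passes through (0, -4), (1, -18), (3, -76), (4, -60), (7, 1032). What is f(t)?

Write f(t) = at^4 + bt^3 + ct^2 + dt + e. Substituting each data point gives a linear system:
  e = -4
  a + b + c + d + e = -18
  81a + 27b + 9c + 3d + e = -76
  256a + 64b + 16c + 4d + e = -60
  2401a + 343b + 49c + 7d + e = 1032
Solving the system yields a = 1, b = -3, c = -6, d = -6, e = -4.
So f(t) = t⁴ - 3t³ - 6t² - 6t - 4.
Check: f(7) = 1032. ✓

f(t) = t^4 - 3t^3 - 6t^2 - 6t - 4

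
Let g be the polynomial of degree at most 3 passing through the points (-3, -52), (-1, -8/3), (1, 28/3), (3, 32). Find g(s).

g(s) = s^3 - (5/3)s^2 + 5s + 5

Write g(s) = as^3 + bs^2 + cs + d. Substituting each data point gives a linear system:
  -27a + 9b - 3c + d = -52
  -a + b - c + d = -8/3
  a + b + c + d = 28/3
  27a + 9b + 3c + d = 32
Solving the system yields a = 1, b = -5/3, c = 5, d = 5.
So g(s) = s³ - (5/3)s² + 5s + 5.
Check: g(-1) = -8/3. ✓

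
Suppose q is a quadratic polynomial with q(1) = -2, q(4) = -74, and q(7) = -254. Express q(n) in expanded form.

q(n) = -6n^2 + 6n - 2

Write q(n) = an^2 + bn + c. Substituting each data point gives a linear system:
  a + b + c = -2
  16a + 4b + c = -74
  49a + 7b + c = -254
Solving the system yields a = -6, b = 6, c = -2.
So q(n) = -6n² + 6n - 2.
Check: q(7) = -254. ✓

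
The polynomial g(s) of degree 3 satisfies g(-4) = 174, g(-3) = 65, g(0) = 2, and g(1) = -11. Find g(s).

g(s) = -4s^3 - 6s^2 - 3s + 2

Using the Lagrange interpolation formula with nodes -4, -3, 0, 1:
  L_0(s) = (s + 3)s(s - 1) / -20
  L_1(s) = (s + 4)s(s - 1) / 12
  L_2(s) = (s + 4)(s + 3)(s - 1) / -12
  L_3(s) = (s + 4)(s + 3)s / 20
Then g(s) = 174·L_0(s) + 65·L_1(s) + 2·L_2(s) - 11·L_3(s).
Expanding and collecting terms gives g(s) = -4s³ - 6s² - 3s + 2.
Check: g(-3) = 65. ✓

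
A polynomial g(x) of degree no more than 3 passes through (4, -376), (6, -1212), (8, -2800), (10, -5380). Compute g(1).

-7

Write g(x) = ax^3 + bx^2 + cx + d. Substituting each data point gives a linear system:
  64a + 16b + 4c + d = -376
  216a + 36b + 6c + d = -1212
  512a + 64b + 8c + d = -2800
  1000a + 100b + 10c + d = -5380
Solving the system yields a = -5, b = -4, c = 2, d = 0.
So g(x) = -5x^3 - 4x^2 + 2x.
Then g(1) = -7.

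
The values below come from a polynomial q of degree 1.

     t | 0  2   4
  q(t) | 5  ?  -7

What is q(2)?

-1

The 2 known points determine the degree-1 polynomial uniquely.
Write q(t) = at + b. Substituting each data point gives a linear system:
  b = 5
  4a + b = -7
Solving the system yields a = -3, b = 5.
So q(t) = -3t + 5.
Then q(2) = -1.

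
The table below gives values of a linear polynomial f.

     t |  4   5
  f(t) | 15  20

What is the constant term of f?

Write f(t) = at + b. Substituting each data point gives a linear system:
  4a + b = 15
  5a + b = 20
Solving the system yields a = 5, b = -5.
So f(t) = 5t - 5.
The constant term is -5.

-5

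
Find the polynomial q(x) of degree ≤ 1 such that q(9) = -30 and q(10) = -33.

Using the Lagrange interpolation formula with nodes 9, 10:
  L_0(x) = (x - 10) / -1
  L_1(x) = (x - 9) / 1
Then q(x) = -30·L_0(x) - 33·L_1(x).
Expanding and collecting terms gives q(x) = -3x - 3.
Check: q(10) = -33. ✓

q(x) = -3x - 3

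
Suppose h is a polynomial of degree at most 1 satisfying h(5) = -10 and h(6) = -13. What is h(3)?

-4

Write h(s) = as + b. Substituting each data point gives a linear system:
  5a + b = -10
  6a + b = -13
Solving the system yields a = -3, b = 5.
So h(s) = -3s + 5.
Then h(3) = -4.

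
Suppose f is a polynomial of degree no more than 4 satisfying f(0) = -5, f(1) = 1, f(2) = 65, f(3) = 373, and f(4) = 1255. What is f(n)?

Write f(n) = an^4 + bn^3 + cn^2 + dn + e. Substituting each data point gives a linear system:
  e = -5
  a + b + c + d + e = 1
  16a + 8b + 4c + 2d + e = 65
  81a + 27b + 9c + 3d + e = 373
  256a + 64b + 16c + 4d + e = 1255
Solving the system yields a = 6, b = -5, c = 2, d = 3, e = -5.
So f(n) = 6n^4 - 5n^3 + 2n^2 + 3n - 5.
Check: f(1) = 1. ✓

f(n) = 6n^4 - 5n^3 + 2n^2 + 3n - 5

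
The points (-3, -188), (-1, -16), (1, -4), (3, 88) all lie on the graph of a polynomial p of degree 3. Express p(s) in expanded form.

Write p(s) = as^3 + bs^2 + cs + d. Substituting each data point gives a linear system:
  -27a + 9b - 3c + d = -188
  -a + b - c + d = -16
  a + b + c + d = -4
  27a + 9b + 3c + d = 88
Solving the system yields a = 5, b = -5, c = 1, d = -5.
So p(s) = 5s³ - 5s² + s - 5.
Check: p(1) = -4. ✓

p(s) = 5s^3 - 5s^2 + s - 5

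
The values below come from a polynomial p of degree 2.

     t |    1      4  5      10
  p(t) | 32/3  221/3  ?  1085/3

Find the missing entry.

320/3

The 3 known points determine the degree-2 polynomial uniquely.
Write p(t) = at^2 + bt + c. Substituting each data point gives a linear system:
  a + b + c = 32/3
  16a + 4b + c = 221/3
  100a + 10b + c = 1085/3
Solving the system yields a = 3, b = 6, c = 5/3.
So p(t) = 3t^2 + 6t + 5/3.
Then p(5) = 320/3.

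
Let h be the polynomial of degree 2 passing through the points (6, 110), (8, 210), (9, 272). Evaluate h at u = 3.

20

Write h(u) = au^2 + bu + c. Substituting each data point gives a linear system:
  36a + 6b + c = 110
  64a + 8b + c = 210
  81a + 9b + c = 272
Solving the system yields a = 4, b = -6, c = 2.
So h(u) = 4u^2 - 6u + 2.
Then h(3) = 20.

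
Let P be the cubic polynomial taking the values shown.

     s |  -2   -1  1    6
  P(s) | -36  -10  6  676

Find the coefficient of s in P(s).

5

Write P(s) = as^3 + bs^2 + cs + d. Substituting each data point gives a linear system:
  -8a + 4b - 2c + d = -36
  -a + b - c + d = -10
  a + b + c + d = 6
  216a + 36b + 6c + d = 676
Solving the system yields a = 3, b = 0, c = 5, d = -2.
So P(s) = 3s^3 + 5s - 2.
The coefficient of s is 5.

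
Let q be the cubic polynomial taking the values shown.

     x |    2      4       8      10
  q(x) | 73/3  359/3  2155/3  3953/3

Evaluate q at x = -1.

Using the Lagrange interpolation formula with nodes 2, 4, 8, 10:
  L_0(x) = (x - 4)(x - 8)(x - 10) / -96
  L_1(x) = (x - 2)(x - 8)(x - 10) / 48
  L_2(x) = (x - 2)(x - 4)(x - 10) / -48
  L_3(x) = (x - 2)(x - 4)(x - 8) / 96
Then q(x) = 73/3·L_0(x) + 359/3·L_1(x) + 2155/3·L_2(x) + 3953/3·L_3(x).
Expanding and collecting terms gives q(x) = x³ + 3x² + (5/3)x + 1.
Evaluating at x = -1: q(-1) = 4/3.

4/3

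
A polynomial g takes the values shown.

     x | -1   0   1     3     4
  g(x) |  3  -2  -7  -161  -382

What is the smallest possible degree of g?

3

Divided differences on the nodes -1, 0, 1, 3, 4:
  order 0: 3  -2  -7  -161  -382
  order 1: -5  -5  -77  -221
  order 2: 0  -24  -48
  order 3: -6  -6
  order 4: 0
The order-3 divided differences are all -6 (nonzero) and every higher order vanishes, so the data lies on a polynomial of degree exactly 3.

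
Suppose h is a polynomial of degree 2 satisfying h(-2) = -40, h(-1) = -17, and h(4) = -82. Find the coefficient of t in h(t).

5

Write h(t) = at^2 + bt + c. Substituting each data point gives a linear system:
  4a - 2b + c = -40
  a - b + c = -17
  16a + 4b + c = -82
Solving the system yields a = -6, b = 5, c = -6.
So h(t) = -6t^2 + 5t - 6.
The coefficient of t is 5.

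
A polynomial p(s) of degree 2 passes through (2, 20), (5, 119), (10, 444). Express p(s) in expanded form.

Write p(s) = as^2 + bs + c. Substituting each data point gives a linear system:
  4a + 2b + c = 20
  25a + 5b + c = 119
  100a + 10b + c = 444
Solving the system yields a = 4, b = 5, c = -6.
So p(s) = 4s^2 + 5s - 6.
Check: p(10) = 444. ✓

p(s) = 4s^2 + 5s - 6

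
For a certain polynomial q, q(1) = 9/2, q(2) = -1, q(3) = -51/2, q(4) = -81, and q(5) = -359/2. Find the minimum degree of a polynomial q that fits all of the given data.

Forward differences of the values at t = 1, 2, 3, 4, 5:
  q  : 9/2  -1  -51/2  -81  -359/2
  Δ  : -11/2  -49/2  -111/2  -197/2
  Δ^2: -19  -31  -43
  Δ^3: -12  -12
  Δ^4: 0
The third differences are constant (-12) and nonzero, while all higher differences vanish, so the minimal degree is 3.

3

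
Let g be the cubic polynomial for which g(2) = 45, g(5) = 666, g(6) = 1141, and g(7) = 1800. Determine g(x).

Write g(x) = ax^3 + bx^2 + cx + d. Substituting each data point gives a linear system:
  8a + 4b + 2c + d = 45
  125a + 25b + 5c + d = 666
  216a + 36b + 6c + d = 1141
  343a + 49b + 7c + d = 1800
Solving the system yields a = 5, b = 2, c = -2, d = 1.
So g(x) = 5x³ + 2x² - 2x + 1.
Check: g(7) = 1800. ✓

g(x) = 5x^3 + 2x^2 - 2x + 1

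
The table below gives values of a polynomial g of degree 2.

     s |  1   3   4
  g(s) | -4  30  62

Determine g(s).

Write g(s) = as^2 + bs + c. Substituting each data point gives a linear system:
  a + b + c = -4
  9a + 3b + c = 30
  16a + 4b + c = 62
Solving the system yields a = 5, b = -3, c = -6.
So g(s) = 5s² - 3s - 6.
Check: g(4) = 62. ✓

g(s) = 5s^2 - 3s - 6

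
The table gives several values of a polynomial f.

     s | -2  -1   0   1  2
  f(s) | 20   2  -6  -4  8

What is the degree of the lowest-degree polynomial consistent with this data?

2

Forward differences of the values at s = -2, -1, 0, 1, 2:
  f  : 20  2  -6  -4  8
  Δ  : -18  -8  2  12
  Δ^2: 10  10  10
  Δ^3: 0  0
  Δ^4: 0
The second differences are constant (10) and nonzero, while all higher differences vanish, so the minimal degree is 2.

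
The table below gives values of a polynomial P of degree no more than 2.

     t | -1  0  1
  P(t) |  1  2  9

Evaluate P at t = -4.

34

Write P(t) = at^2 + bt + c. Substituting each data point gives a linear system:
  a - b + c = 1
  c = 2
  a + b + c = 9
Solving the system yields a = 3, b = 4, c = 2.
So P(t) = 3t^2 + 4t + 2.
Then P(-4) = 34.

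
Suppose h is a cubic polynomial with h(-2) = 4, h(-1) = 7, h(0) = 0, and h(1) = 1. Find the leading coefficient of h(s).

3

Write h(s) = as^3 + bs^2 + cs + d. Substituting each data point gives a linear system:
  -8a + 4b - 2c + d = 4
  -a + b - c + d = 7
  d = 0
  a + b + c + d = 1
Solving the system yields a = 3, b = 4, c = -6, d = 0.
So h(s) = 3s^3 + 4s^2 - 6s.
The leading coefficient is 3.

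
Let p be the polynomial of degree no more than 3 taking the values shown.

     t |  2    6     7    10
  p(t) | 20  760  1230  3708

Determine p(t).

p(t) = 4t^3 - 3t^2 + t - 2

Using the Lagrange interpolation formula with nodes 2, 6, 7, 10:
  L_0(t) = (t - 6)(t - 7)(t - 10) / -160
  L_1(t) = (t - 2)(t - 7)(t - 10) / 16
  L_2(t) = (t - 2)(t - 6)(t - 10) / -15
  L_3(t) = (t - 2)(t - 6)(t - 7) / 96
Then p(t) = 20·L_0(t) + 760·L_1(t) + 1230·L_2(t) + 3708·L_3(t).
Expanding and collecting terms gives p(t) = 4t³ - 3t² + t - 2.
Check: p(10) = 3708. ✓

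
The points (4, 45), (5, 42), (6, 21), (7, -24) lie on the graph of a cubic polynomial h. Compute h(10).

-363

Write h(t) = at^3 + bt^2 + ct + d. Substituting each data point gives a linear system:
  64a + 16b + 4c + d = 45
  125a + 25b + 5c + d = 42
  216a + 36b + 6c + d = 21
  343a + 49b + 7c + d = -24
Solving the system yields a = -1, b = 6, c = 4, d = -3.
So h(t) = -t^3 + 6t^2 + 4t - 3.
Then h(10) = -363.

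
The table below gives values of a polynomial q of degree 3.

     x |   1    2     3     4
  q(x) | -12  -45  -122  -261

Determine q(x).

q(x) = -3x^3 - 4x^2 - 5

Using the Lagrange interpolation formula with nodes 1, 2, 3, 4:
  L_0(x) = (x - 2)(x - 3)(x - 4) / -6
  L_1(x) = (x - 1)(x - 3)(x - 4) / 2
  L_2(x) = (x - 1)(x - 2)(x - 4) / -2
  L_3(x) = (x - 1)(x - 2)(x - 3) / 6
Then q(x) = -12·L_0(x) - 45·L_1(x) - 122·L_2(x) - 261·L_3(x).
Expanding and collecting terms gives q(x) = -3x³ - 4x² - 5.
Check: q(3) = -122. ✓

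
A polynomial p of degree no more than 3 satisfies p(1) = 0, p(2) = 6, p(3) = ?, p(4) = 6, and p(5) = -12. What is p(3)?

The 4 known points determine the degree-3 polynomial uniquely.
Write p(n) = an^3 + bn^2 + cn + d. Substituting each data point gives a linear system:
  a + b + c + d = 0
  8a + 4b + 2c + d = 6
  64a + 16b + 4c + d = 6
  125a + 25b + 5c + d = -12
Solving the system yields a = -1, b = 5, c = -2, d = -2.
So p(n) = -n³ + 5n² - 2n - 2.
Then p(3) = 10.

10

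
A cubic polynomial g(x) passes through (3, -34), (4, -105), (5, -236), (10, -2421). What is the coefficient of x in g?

Write g(x) = ax^3 + bx^2 + cx + d. Substituting each data point gives a linear system:
  27a + 9b + 3c + d = -34
  64a + 16b + 4c + d = -105
  125a + 25b + 5c + d = -236
  1000a + 100b + 10c + d = -2421
Solving the system yields a = -3, b = 6, c = -2, d = -1.
So g(x) = -3x³ + 6x² - 2x - 1.
The coefficient of x is -2.

-2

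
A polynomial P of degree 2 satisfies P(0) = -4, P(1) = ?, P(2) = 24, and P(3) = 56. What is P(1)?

4

The 3 known points determine the degree-2 polynomial uniquely.
Write P(t) = at^2 + bt + c. Substituting each data point gives a linear system:
  c = -4
  4a + 2b + c = 24
  9a + 3b + c = 56
Solving the system yields a = 6, b = 2, c = -4.
So P(t) = 6t^2 + 2t - 4.
Then P(1) = 4.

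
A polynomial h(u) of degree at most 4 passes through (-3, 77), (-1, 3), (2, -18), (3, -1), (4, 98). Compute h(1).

-7

Using the Lagrange interpolation formula with nodes -3, -1, 2, 3, 4:
  L_0(u) = (u + 1)(u - 2)(u - 3)(u - 4) / 420
  L_1(u) = (u + 3)(u - 2)(u - 3)(u - 4) / -120
  L_2(u) = (u + 3)(u + 1)(u - 3)(u - 4) / 30
  L_3(u) = (u + 3)(u + 1)(u - 2)(u - 4) / -24
  L_4(u) = (u + 3)(u + 1)(u - 2)(u - 3) / 70
Then h(u) = 77·L_0(u) + 3·L_1(u) - 18·L_2(u) - 1·L_3(u) + 98·L_4(u).
Expanding and collecting terms gives h(u) = u⁴ - u³ - 5u² - 4u + 2.
Evaluating at u = 1: h(1) = -7.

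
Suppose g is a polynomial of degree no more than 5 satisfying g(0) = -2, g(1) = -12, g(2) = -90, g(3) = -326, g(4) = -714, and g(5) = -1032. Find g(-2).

Using the Lagrange interpolation formula with nodes 0, 1, 2, 3, 4, 5:
  L_0(n) = (n - 1)(n - 2)(n - 3)(n - 4)(n - 5) / -120
  L_1(n) = n(n - 2)(n - 3)(n - 4)(n - 5) / 24
  L_2(n) = n(n - 1)(n - 3)(n - 4)(n - 5) / -12
  L_3(n) = n(n - 1)(n - 2)(n - 4)(n - 5) / 12
  L_4(n) = n(n - 1)(n - 2)(n - 3)(n - 5) / -24
  L_5(n) = n(n - 1)(n - 2)(n - 3)(n - 4) / 120
Then g(n) = -2·L_0(n) - 12·L_1(n) - 90·L_2(n) - 326·L_3(n) - 714·L_4(n) - 1032·L_5(n).
Expanding and collecting terms gives g(n) = n^5 - 6n^4 - 4n^3 + 5n^2 - 6n - 2.
Evaluating at n = -2: g(-2) = -66.

-66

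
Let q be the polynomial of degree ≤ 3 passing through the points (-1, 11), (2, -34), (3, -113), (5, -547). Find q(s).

q(s) = -5s^3 + 4s^2 - 4s - 2

Using the Lagrange interpolation formula with nodes -1, 2, 3, 5:
  L_0(s) = (s - 2)(s - 3)(s - 5) / -72
  L_1(s) = (s + 1)(s - 3)(s - 5) / 9
  L_2(s) = (s + 1)(s - 2)(s - 5) / -8
  L_3(s) = (s + 1)(s - 2)(s - 3) / 36
Then q(s) = 11·L_0(s) - 34·L_1(s) - 113·L_2(s) - 547·L_3(s).
Expanding and collecting terms gives q(s) = -5s^3 + 4s^2 - 4s - 2.
Check: q(2) = -34. ✓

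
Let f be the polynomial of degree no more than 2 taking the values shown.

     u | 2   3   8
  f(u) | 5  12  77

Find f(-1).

Using the Lagrange interpolation formula with nodes 2, 3, 8:
  L_0(u) = (u - 3)(u - 8) / 6
  L_1(u) = (u - 2)(u - 8) / -5
  L_2(u) = (u - 2)(u - 3) / 30
Then f(u) = 5·L_0(u) + 12·L_1(u) + 77·L_2(u).
Expanding and collecting terms gives f(u) = u² + 2u - 3.
Evaluating at u = -1: f(-1) = -4.

-4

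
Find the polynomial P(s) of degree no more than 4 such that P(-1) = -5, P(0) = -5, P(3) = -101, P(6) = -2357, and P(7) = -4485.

P(s) = -2s^4 + 6s^2 + 4s - 5

Write P(s) = as^4 + bs^3 + cs^2 + ds + e. Substituting each data point gives a linear system:
  a - b + c - d + e = -5
  e = -5
  81a + 27b + 9c + 3d + e = -101
  1296a + 216b + 36c + 6d + e = -2357
  2401a + 343b + 49c + 7d + e = -4485
Solving the system yields a = -2, b = 0, c = 6, d = 4, e = -5.
So P(s) = -2s⁴ + 6s² + 4s - 5.
Check: P(3) = -101. ✓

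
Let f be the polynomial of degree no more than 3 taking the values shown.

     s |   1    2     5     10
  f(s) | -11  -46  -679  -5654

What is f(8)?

-2860

Using the Lagrange interpolation formula with nodes 1, 2, 5, 10:
  L_0(s) = (s - 2)(s - 5)(s - 10) / -36
  L_1(s) = (s - 1)(s - 5)(s - 10) / 24
  L_2(s) = (s - 1)(s - 2)(s - 10) / -60
  L_3(s) = (s - 1)(s - 2)(s - 5) / 360
Then f(s) = -11·L_0(s) - 46·L_1(s) - 679·L_2(s) - 5654·L_3(s).
Expanding and collecting terms gives f(s) = -6s^3 + 4s^2 - 5s - 4.
Evaluating at s = 8: f(8) = -2860.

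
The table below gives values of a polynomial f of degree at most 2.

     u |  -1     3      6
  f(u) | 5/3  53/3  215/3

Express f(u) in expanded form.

Write f(u) = au^2 + bu + c. Substituting each data point gives a linear system:
  a - b + c = 5/3
  9a + 3b + c = 53/3
  36a + 6b + c = 215/3
Solving the system yields a = 2, b = 0, c = -1/3.
So f(u) = 2u² - 1/3.
Check: f(6) = 215/3. ✓

f(u) = 2u^2 - 1/3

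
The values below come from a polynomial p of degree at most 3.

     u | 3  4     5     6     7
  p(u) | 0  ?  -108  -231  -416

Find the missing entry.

On equispaced nodes a degree-3 polynomial has vanishing fourth forward difference, so
  p(3) - 4·p(4) + 6·p(5) - 4·p(6) + p(7) = 0.
Substituting the known values and solving for p(4):
  -4·p(4) = 140
  p(4) = -35.

-35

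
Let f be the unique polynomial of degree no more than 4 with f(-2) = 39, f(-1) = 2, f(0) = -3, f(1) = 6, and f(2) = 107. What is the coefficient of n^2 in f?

3

Write f(n) = an^4 + bn^3 + cn^2 + dn + e. Substituting each data point gives a linear system:
  16a - 8b + 4c - 2d + e = 39
  a - b + c - d + e = 2
  e = -3
  a + b + c + d + e = 6
  16a + 8b + 4c + 2d + e = 107
Solving the system yields a = 4, b = 5, c = 3, d = -3, e = -3.
So f(n) = 4n^4 + 5n^3 + 3n^2 - 3n - 3.
The coefficient of n^2 is 3.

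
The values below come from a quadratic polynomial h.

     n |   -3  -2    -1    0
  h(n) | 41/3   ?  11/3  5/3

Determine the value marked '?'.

The 3 known points determine the degree-2 polynomial uniquely.
Write h(n) = an^2 + bn + c. Substituting each data point gives a linear system:
  9a - 3b + c = 41/3
  a - b + c = 11/3
  c = 5/3
Solving the system yields a = 1, b = -1, c = 5/3.
So h(n) = n² - n + 5/3.
Then h(-2) = 23/3.

23/3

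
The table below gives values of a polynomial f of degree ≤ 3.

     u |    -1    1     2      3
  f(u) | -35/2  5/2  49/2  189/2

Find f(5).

997/2

Using the Lagrange interpolation formula with nodes -1, 1, 2, 3:
  L_0(u) = (u - 1)(u - 2)(u - 3) / -24
  L_1(u) = (u + 1)(u - 2)(u - 3) / 4
  L_2(u) = (u + 1)(u - 1)(u - 3) / -3
  L_3(u) = (u + 1)(u - 1)(u - 2) / 8
Then f(u) = -35/2·L_0(u) + 5/2·L_1(u) + 49/2·L_2(u) + 189/2·L_3(u).
Expanding and collecting terms gives f(u) = 5u^3 - 6u^2 + 5u - 3/2.
Evaluating at u = 5: f(5) = 997/2.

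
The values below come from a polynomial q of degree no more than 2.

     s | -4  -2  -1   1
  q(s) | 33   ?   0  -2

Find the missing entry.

The 3 known points determine the degree-2 polynomial uniquely.
Write q(s) = as^2 + bs + c. Substituting each data point gives a linear system:
  16a - 4b + c = 33
  a - b + c = 0
  a + b + c = -2
Solving the system yields a = 2, b = -1, c = -3.
So q(s) = 2s^2 - s - 3.
Then q(-2) = 7.

7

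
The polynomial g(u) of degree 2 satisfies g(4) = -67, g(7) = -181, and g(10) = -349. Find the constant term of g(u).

Write g(u) = au^2 + bu + c. Substituting each data point gives a linear system:
  16a + 4b + c = -67
  49a + 7b + c = -181
  100a + 10b + c = -349
Solving the system yields a = -3, b = -5, c = 1.
So g(u) = -3u^2 - 5u + 1.
The constant term is 1.

1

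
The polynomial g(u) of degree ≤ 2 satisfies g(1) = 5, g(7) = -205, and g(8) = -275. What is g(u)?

Write g(u) = au^2 + bu + c. Substituting each data point gives a linear system:
  a + b + c = 5
  49a + 7b + c = -205
  64a + 8b + c = -275
Solving the system yields a = -5, b = 5, c = 5.
So g(u) = -5u² + 5u + 5.
Check: g(8) = -275. ✓

g(u) = -5u^2 + 5u + 5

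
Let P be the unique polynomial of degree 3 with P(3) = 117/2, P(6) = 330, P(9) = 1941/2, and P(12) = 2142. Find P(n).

P(n) = n^3 + (5/2)n^2 + 5n - 6

Using the Lagrange interpolation formula with nodes 3, 6, 9, 12:
  L_0(n) = (n - 6)(n - 9)(n - 12) / -162
  L_1(n) = (n - 3)(n - 9)(n - 12) / 54
  L_2(n) = (n - 3)(n - 6)(n - 12) / -54
  L_3(n) = (n - 3)(n - 6)(n - 9) / 162
Then P(n) = 117/2·L_0(n) + 330·L_1(n) + 1941/2·L_2(n) + 2142·L_3(n).
Expanding and collecting terms gives P(n) = n³ + (5/2)n² + 5n - 6.
Check: P(3) = 117/2. ✓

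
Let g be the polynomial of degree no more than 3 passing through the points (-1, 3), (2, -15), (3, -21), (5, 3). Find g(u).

Write g(u) = au^3 + bu^2 + cu + d. Substituting each data point gives a linear system:
  -a + b - c + d = 3
  8a + 4b + 2c + d = -15
  27a + 9b + 3c + d = -21
  125a + 25b + 5c + d = 3
Solving the system yields a = 1, b = -4, c = -5, d = 3.
So g(u) = u^3 - 4u^2 - 5u + 3.
Check: g(5) = 3. ✓

g(u) = u^3 - 4u^2 - 5u + 3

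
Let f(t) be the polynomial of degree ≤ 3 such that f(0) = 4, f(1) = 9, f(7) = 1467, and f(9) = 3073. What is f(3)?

Using the Lagrange interpolation formula with nodes 0, 1, 7, 9:
  L_0(t) = (t - 1)(t - 7)(t - 9) / -63
  L_1(t) = t(t - 7)(t - 9) / 48
  L_2(t) = t(t - 1)(t - 9) / -84
  L_3(t) = t(t - 1)(t - 7) / 144
Then f(t) = 4·L_0(t) + 9·L_1(t) + 1467·L_2(t) + 3073·L_3(t).
Expanding and collecting terms gives f(t) = 4t^3 + 2t^2 - t + 4.
Evaluating at t = 3: f(3) = 127.

127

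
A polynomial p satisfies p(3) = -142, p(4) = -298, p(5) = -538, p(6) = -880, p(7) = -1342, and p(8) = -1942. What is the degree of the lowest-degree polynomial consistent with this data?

Forward differences of the values at n = 3, 4, 5, 6, 7, 8:
  p  : -142  -298  -538  -880  -1342  -1942
  Δ  : -156  -240  -342  -462  -600
  Δ^2: -84  -102  -120  -138
  Δ^3: -18  -18  -18
  Δ^4: 0  0
  Δ^5: 0
The third differences are constant (-18) and nonzero, while all higher differences vanish, so the minimal degree is 3.

3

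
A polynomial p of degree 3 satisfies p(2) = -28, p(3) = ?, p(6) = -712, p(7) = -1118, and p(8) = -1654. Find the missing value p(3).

-94

The 4 known points determine the degree-3 polynomial uniquely.
Write p(u) = au^3 + bu^2 + cu + d. Substituting each data point gives a linear system:
  8a + 4b + 2c + d = -28
  216a + 36b + 6c + d = -712
  343a + 49b + 7c + d = -1118
  512a + 64b + 8c + d = -1654
Solving the system yields a = -3, b = -2, c = 1, d = 2.
So p(u) = -3u³ - 2u² + u + 2.
Then p(3) = -94.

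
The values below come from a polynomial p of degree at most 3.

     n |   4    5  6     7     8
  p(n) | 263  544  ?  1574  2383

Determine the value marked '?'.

The 4 known points determine the degree-3 polynomial uniquely.
Write p(n) = an^3 + bn^2 + cn + d. Substituting each data point gives a linear system:
  64a + 16b + 4c + d = 263
  125a + 25b + 5c + d = 544
  343a + 49b + 7c + d = 1574
  512a + 64b + 8c + d = 2383
Solving the system yields a = 5, b = -2, c = -6, d = -1.
So p(n) = 5n^3 - 2n^2 - 6n - 1.
Then p(6) = 971.

971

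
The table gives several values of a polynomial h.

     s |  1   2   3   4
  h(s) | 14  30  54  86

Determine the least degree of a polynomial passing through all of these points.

2

Forward differences of the values at s = 1, 2, 3, 4:
  h  : 14  30  54  86
  Δ  : 16  24  32
  Δ^2: 8  8
  Δ^3: 0
The second differences are constant (8) and nonzero, while all higher differences vanish, so the minimal degree is 2.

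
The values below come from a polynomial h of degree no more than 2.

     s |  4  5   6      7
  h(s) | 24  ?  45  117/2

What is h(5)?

67/2

The 3 known points determine the degree-2 polynomial uniquely.
Write h(s) = as^2 + bs + c. Substituting each data point gives a linear system:
  16a + 4b + c = 24
  36a + 6b + c = 45
  49a + 7b + c = 117/2
Solving the system yields a = 1, b = 1/2, c = 6.
So h(s) = s^2 + (1/2)s + 6.
Then h(5) = 67/2.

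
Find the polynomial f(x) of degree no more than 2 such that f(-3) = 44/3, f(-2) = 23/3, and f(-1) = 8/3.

Using the Lagrange interpolation formula with nodes -3, -2, -1:
  L_0(x) = (x + 2)(x + 1) / 2
  L_1(x) = (x + 3)(x + 1) / -1
  L_2(x) = (x + 3)(x + 2) / 2
Then f(x) = 44/3·L_0(x) + 23/3·L_1(x) + 8/3·L_2(x).
Expanding and collecting terms gives f(x) = x^2 - 2x - 1/3.
Check: f(-1) = 8/3. ✓

f(x) = x^2 - 2x - 1/3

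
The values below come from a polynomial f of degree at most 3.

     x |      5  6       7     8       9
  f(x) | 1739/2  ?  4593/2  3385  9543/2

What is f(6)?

1470

The 4 known points determine the degree-3 polynomial uniquely.
Write f(x) = ax^3 + bx^2 + cx + d. Substituting each data point gives a linear system:
  125a + 25b + 5c + d = 1739/2
  343a + 49b + 7c + d = 4593/2
  512a + 64b + 8c + d = 3385
  729a + 81b + 9c + d = 9543/2
Solving the system yields a = 6, b = 5, c = -1/2, d = -3.
So f(x) = 6x^3 + 5x^2 - (1/2)x - 3.
Then f(6) = 1470.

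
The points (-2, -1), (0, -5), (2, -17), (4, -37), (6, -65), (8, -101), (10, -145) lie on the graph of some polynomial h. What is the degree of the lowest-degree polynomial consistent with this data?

2

Forward differences of the values at n = -2, 0, 2, 4, 6, 8, 10:
  h  : -1  -5  -17  -37  -65  -101  -145
  Δ  : -4  -12  -20  -28  -36  -44
  Δ^2: -8  -8  -8  -8  -8
  Δ^3: 0  0  0  0
  Δ^4: 0  0  0
  Δ^5: 0  0
  Δ^6: 0
The second differences are constant (-8) and nonzero, while all higher differences vanish, so the minimal degree is 2.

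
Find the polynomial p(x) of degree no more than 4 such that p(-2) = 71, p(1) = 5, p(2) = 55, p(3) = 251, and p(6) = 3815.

p(x) = 3x^4 - x^3 + 4x^2 - 1

Write p(x) = ax^4 + bx^3 + cx^2 + dx + e. Substituting each data point gives a linear system:
  16a - 8b + 4c - 2d + e = 71
  a + b + c + d + e = 5
  16a + 8b + 4c + 2d + e = 55
  81a + 27b + 9c + 3d + e = 251
  1296a + 216b + 36c + 6d + e = 3815
Solving the system yields a = 3, b = -1, c = 4, d = 0, e = -1.
So p(x) = 3x⁴ - x³ + 4x² - 1.
Check: p(6) = 3815. ✓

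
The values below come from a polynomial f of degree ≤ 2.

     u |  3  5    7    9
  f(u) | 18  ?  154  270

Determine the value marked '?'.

70

The 3 known points determine the degree-2 polynomial uniquely.
Write f(u) = au^2 + bu + c. Substituting each data point gives a linear system:
  9a + 3b + c = 18
  49a + 7b + c = 154
  81a + 9b + c = 270
Solving the system yields a = 4, b = -6, c = 0.
So f(u) = 4u^2 - 6u.
Then f(5) = 70.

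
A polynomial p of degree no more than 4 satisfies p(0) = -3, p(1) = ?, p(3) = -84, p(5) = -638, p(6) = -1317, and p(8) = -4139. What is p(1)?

-2

The 5 known points determine the degree-4 polynomial uniquely.
Write p(x) = ax^4 + bx^3 + cx^2 + dx + e. Substituting each data point gives a linear system:
  e = -3
  81a + 27b + 9c + 3d + e = -84
  625a + 125b + 25c + 5d + e = -638
  1296a + 216b + 36c + 6d + e = -1317
  4096a + 512b + 64c + 8d + e = -4139
Solving the system yields a = -1, b = 0, c = -1, d = 3, e = -3.
So p(x) = -x^4 - x^2 + 3x - 3.
Then p(1) = -2.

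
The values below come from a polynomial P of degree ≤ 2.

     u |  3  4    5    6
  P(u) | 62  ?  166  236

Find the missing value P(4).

On equispaced nodes a degree-2 polynomial has vanishing third forward difference, so
  - P(3) + 3·P(4) - 3·P(5) + P(6) = 0.
Substituting the known values and solving for P(4):
  3·P(4) = 324
  P(4) = 108.

108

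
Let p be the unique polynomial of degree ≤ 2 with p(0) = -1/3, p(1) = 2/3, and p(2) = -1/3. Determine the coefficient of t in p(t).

2

Write p(t) = at^2 + bt + c. Substituting each data point gives a linear system:
  c = -1/3
  a + b + c = 2/3
  4a + 2b + c = -1/3
Solving the system yields a = -1, b = 2, c = -1/3.
So p(t) = -t^2 + 2t - 1/3.
The coefficient of t is 2.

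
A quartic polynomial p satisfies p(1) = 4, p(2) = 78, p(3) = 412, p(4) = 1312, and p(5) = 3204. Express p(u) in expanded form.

Using the Lagrange interpolation formula with nodes 1, 2, 3, 4, 5:
  L_0(u) = (u - 2)(u - 3)(u - 4)(u - 5) / 24
  L_1(u) = (u - 1)(u - 3)(u - 4)(u - 5) / -6
  L_2(u) = (u - 1)(u - 2)(u - 4)(u - 5) / 4
  L_3(u) = (u - 1)(u - 2)(u - 3)(u - 5) / -6
  L_4(u) = (u - 1)(u - 2)(u - 3)(u - 4) / 24
Then p(u) = 4·L_0(u) + 78·L_1(u) + 412·L_2(u) + 1312·L_3(u) + 3204·L_4(u).
Expanding and collecting terms gives p(u) = 5u⁴ + u³ - u² - 5u + 4.
Check: p(3) = 412. ✓

p(u) = 5u^4 + u^3 - u^2 - 5u + 4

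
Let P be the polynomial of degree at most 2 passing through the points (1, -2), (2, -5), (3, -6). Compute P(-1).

Forward differences of the values at s = 1, 2, 3:
  P  : -2  -5  -6
  Δ  : -3  -1
  Δ^2: 2
The second differences are constant, confirming degree 2.
Interpolating (Newton forward form) and evaluating at s = -1 gives P(-1) = 10.

10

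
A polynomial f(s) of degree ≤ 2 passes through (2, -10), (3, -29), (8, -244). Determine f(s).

f(s) = -4s^2 + s + 4

Using the Lagrange interpolation formula with nodes 2, 3, 8:
  L_0(s) = (s - 3)(s - 8) / 6
  L_1(s) = (s - 2)(s - 8) / -5
  L_2(s) = (s - 2)(s - 3) / 30
Then f(s) = -10·L_0(s) - 29·L_1(s) - 244·L_2(s).
Expanding and collecting terms gives f(s) = -4s^2 + s + 4.
Check: f(2) = -10. ✓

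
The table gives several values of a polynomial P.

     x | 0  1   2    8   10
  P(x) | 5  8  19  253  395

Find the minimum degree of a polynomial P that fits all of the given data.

Divided differences on the nodes 0, 1, 2, 8, 10:
  order 0: 5  8  19  253  395
  order 1: 3  11  39  71
  order 2: 4  4  4
  order 3: 0  0
  order 4: 0
The order-2 divided differences are all 4 (nonzero) and every higher order vanishes, so the data lies on a polynomial of degree exactly 2.

2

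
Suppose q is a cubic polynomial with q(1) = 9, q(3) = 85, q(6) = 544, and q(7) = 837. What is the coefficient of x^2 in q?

Write q(x) = ax^3 + bx^2 + cx + d. Substituting each data point gives a linear system:
  a + b + c + d = 9
  27a + 9b + 3c + d = 85
  216a + 36b + 6c + d = 544
  343a + 49b + 7c + d = 837
Solving the system yields a = 2, b = 3, c = 0, d = 4.
So q(x) = 2x^3 + 3x^2 + 4.
The coefficient of x^2 is 3.

3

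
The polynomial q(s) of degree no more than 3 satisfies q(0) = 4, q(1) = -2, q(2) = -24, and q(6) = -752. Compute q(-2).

64

Write q(s) = as^3 + bs^2 + cs + d. Substituting each data point gives a linear system:
  d = 4
  a + b + c + d = -2
  8a + 4b + 2c + d = -24
  216a + 36b + 6c + d = -752
Solving the system yields a = -4, b = 4, c = -6, d = 4.
So q(s) = -4s^3 + 4s^2 - 6s + 4.
Then q(-2) = 64.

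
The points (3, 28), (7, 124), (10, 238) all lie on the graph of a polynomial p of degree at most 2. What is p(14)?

446

Using the Lagrange interpolation formula with nodes 3, 7, 10:
  L_0(s) = (s - 7)(s - 10) / 28
  L_1(s) = (s - 3)(s - 10) / -12
  L_2(s) = (s - 3)(s - 7) / 21
Then p(s) = 28·L_0(s) + 124·L_1(s) + 238·L_2(s).
Expanding and collecting terms gives p(s) = 2s^2 + 4s - 2.
Evaluating at s = 14: p(14) = 446.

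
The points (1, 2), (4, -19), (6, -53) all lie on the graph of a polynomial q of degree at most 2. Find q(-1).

Using the Lagrange interpolation formula with nodes 1, 4, 6:
  L_0(t) = (t - 4)(t - 6) / 15
  L_1(t) = (t - 1)(t - 6) / -6
  L_2(t) = (t - 1)(t - 4) / 10
Then q(t) = 2·L_0(t) - 19·L_1(t) - 53·L_2(t).
Expanding and collecting terms gives q(t) = -2t^2 + 3t + 1.
Evaluating at t = -1: q(-1) = -4.

-4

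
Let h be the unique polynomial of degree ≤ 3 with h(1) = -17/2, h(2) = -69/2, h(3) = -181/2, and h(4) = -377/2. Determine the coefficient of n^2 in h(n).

-3

Write h(n) = an^3 + bn^2 + cn + d. Substituting each data point gives a linear system:
  a + b + c + d = -17/2
  8a + 4b + 2c + d = -69/2
  27a + 9b + 3c + d = -181/2
  64a + 16b + 4c + d = -377/2
Solving the system yields a = -2, b = -3, c = -3, d = -1/2.
So h(n) = -2n³ - 3n² - 3n - 1/2.
The coefficient of n^2 is -3.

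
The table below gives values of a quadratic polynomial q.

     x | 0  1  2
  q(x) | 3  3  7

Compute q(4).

27

Write q(x) = ax^2 + bx + c. Substituting each data point gives a linear system:
  c = 3
  a + b + c = 3
  4a + 2b + c = 7
Solving the system yields a = 2, b = -2, c = 3.
So q(x) = 2x^2 - 2x + 3.
Then q(4) = 27.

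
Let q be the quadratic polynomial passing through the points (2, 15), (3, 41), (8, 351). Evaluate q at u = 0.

Using the Lagrange interpolation formula with nodes 2, 3, 8:
  L_0(u) = (u - 3)(u - 8) / 6
  L_1(u) = (u - 2)(u - 8) / -5
  L_2(u) = (u - 2)(u - 3) / 30
Then q(u) = 15·L_0(u) + 41·L_1(u) + 351·L_2(u).
Expanding and collecting terms gives q(u) = 6u² - 4u - 1.
Evaluating at u = 0: q(0) = -1.

-1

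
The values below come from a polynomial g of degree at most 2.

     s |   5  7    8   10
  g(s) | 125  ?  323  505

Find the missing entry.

The 3 known points determine the degree-2 polynomial uniquely.
Write g(s) = as^2 + bs + c. Substituting each data point gives a linear system:
  25a + 5b + c = 125
  64a + 8b + c = 323
  100a + 10b + c = 505
Solving the system yields a = 5, b = 1, c = -5.
So g(s) = 5s² + s - 5.
Then g(7) = 247.

247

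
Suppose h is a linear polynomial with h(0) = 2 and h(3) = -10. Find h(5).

Using the Lagrange interpolation formula with nodes 0, 3:
  L_0(x) = (x - 3) / -3
  L_1(x) = x / 3
Then h(x) = 2·L_0(x) - 10·L_1(x).
Expanding and collecting terms gives h(x) = -4x + 2.
Evaluating at x = 5: h(5) = -18.

-18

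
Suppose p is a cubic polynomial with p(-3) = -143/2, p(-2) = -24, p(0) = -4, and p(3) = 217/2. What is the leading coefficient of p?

Write p(t) = at^3 + bt^2 + ct + d. Substituting each data point gives a linear system:
  -27a + 9b - 3c + d = -143/2
  -8a + 4b - 2c + d = -24
  d = -4
  27a + 9b + 3c + d = 217/2
Solving the system yields a = 3, b = 5/2, c = 3, d = -4.
So p(t) = 3t³ + (5/2)t² + 3t - 4.
The leading coefficient is 3.

3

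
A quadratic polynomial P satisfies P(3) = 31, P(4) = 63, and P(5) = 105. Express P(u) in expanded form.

Using the Lagrange interpolation formula with nodes 3, 4, 5:
  L_0(u) = (u - 4)(u - 5) / 2
  L_1(u) = (u - 3)(u - 5) / -1
  L_2(u) = (u - 3)(u - 4) / 2
Then P(u) = 31·L_0(u) + 63·L_1(u) + 105·L_2(u).
Expanding and collecting terms gives P(u) = 5u² - 3u - 5.
Check: P(5) = 105. ✓

P(u) = 5u^2 - 3u - 5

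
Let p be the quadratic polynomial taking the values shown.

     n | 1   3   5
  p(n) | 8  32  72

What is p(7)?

Write p(n) = an^2 + bn + c. Substituting each data point gives a linear system:
  a + b + c = 8
  9a + 3b + c = 32
  25a + 5b + c = 72
Solving the system yields a = 2, b = 4, c = 2.
So p(n) = 2n² + 4n + 2.
Then p(7) = 128.

128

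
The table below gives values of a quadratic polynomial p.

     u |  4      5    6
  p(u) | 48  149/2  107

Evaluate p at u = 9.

481/2

Using the Lagrange interpolation formula with nodes 4, 5, 6:
  L_0(u) = (u - 5)(u - 6) / 2
  L_1(u) = (u - 4)(u - 6) / -1
  L_2(u) = (u - 4)(u - 5) / 2
Then p(u) = 48·L_0(u) + 149/2·L_1(u) + 107·L_2(u).
Expanding and collecting terms gives p(u) = 3u^2 - (1/2)u + 2.
Evaluating at u = 9: p(9) = 481/2.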